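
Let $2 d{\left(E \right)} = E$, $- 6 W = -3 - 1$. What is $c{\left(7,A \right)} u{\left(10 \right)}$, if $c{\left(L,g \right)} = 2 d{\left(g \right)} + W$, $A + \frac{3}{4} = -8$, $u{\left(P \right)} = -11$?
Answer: $\frac{1067}{12} \approx 88.917$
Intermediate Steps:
$W = \frac{2}{3}$ ($W = - \frac{-3 - 1}{6} = \left(- \frac{1}{6}\right) \left(-4\right) = \frac{2}{3} \approx 0.66667$)
$d{\left(E \right)} = \frac{E}{2}$
$A = - \frac{35}{4}$ ($A = - \frac{3}{4} - 8 = - \frac{35}{4} \approx -8.75$)
$c{\left(L,g \right)} = \frac{2}{3} + g$ ($c{\left(L,g \right)} = 2 \frac{g}{2} + \frac{2}{3} = g + \frac{2}{3} = \frac{2}{3} + g$)
$c{\left(7,A \right)} u{\left(10 \right)} = \left(\frac{2}{3} - \frac{35}{4}\right) \left(-11\right) = \left(- \frac{97}{12}\right) \left(-11\right) = \frac{1067}{12}$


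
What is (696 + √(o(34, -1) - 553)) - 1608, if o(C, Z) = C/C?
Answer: -912 + 2*I*√138 ≈ -912.0 + 23.495*I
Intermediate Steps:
o(C, Z) = 1
(696 + √(o(34, -1) - 553)) - 1608 = (696 + √(1 - 553)) - 1608 = (696 + √(-552)) - 1608 = (696 + 2*I*√138) - 1608 = -912 + 2*I*√138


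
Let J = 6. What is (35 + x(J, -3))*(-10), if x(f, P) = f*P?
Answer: -170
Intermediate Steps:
x(f, P) = P*f
(35 + x(J, -3))*(-10) = (35 - 3*6)*(-10) = (35 - 18)*(-10) = 17*(-10) = -170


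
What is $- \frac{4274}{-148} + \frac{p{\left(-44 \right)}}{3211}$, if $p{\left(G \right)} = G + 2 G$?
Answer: $\frac{6852139}{237614} \approx 28.837$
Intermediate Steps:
$p{\left(G \right)} = 3 G$
$- \frac{4274}{-148} + \frac{p{\left(-44 \right)}}{3211} = - \frac{4274}{-148} + \frac{3 \left(-44\right)}{3211} = \left(-4274\right) \left(- \frac{1}{148}\right) - \frac{132}{3211} = \frac{2137}{74} - \frac{132}{3211} = \frac{6852139}{237614}$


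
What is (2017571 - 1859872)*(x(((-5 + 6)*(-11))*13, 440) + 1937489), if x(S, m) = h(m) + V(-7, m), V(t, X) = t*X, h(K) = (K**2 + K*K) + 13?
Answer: 366117467778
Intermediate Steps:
h(K) = 13 + 2*K**2 (h(K) = (K**2 + K**2) + 13 = 2*K**2 + 13 = 13 + 2*K**2)
V(t, X) = X*t
x(S, m) = 13 - 7*m + 2*m**2 (x(S, m) = (13 + 2*m**2) + m*(-7) = (13 + 2*m**2) - 7*m = 13 - 7*m + 2*m**2)
(2017571 - 1859872)*(x(((-5 + 6)*(-11))*13, 440) + 1937489) = (2017571 - 1859872)*((13 - 7*440 + 2*440**2) + 1937489) = 157699*((13 - 3080 + 2*193600) + 1937489) = 157699*((13 - 3080 + 387200) + 1937489) = 157699*(384133 + 1937489) = 157699*2321622 = 366117467778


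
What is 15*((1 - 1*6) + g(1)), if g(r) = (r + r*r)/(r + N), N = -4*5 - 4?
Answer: -1755/23 ≈ -76.304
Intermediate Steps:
N = -24 (N = -20 - 4 = -24)
g(r) = (r + r²)/(-24 + r) (g(r) = (r + r*r)/(r - 24) = (r + r²)/(-24 + r))
15*((1 - 1*6) + g(1)) = 15*((1 - 1*6) + 1*(1 + 1)/(-24 + 1)) = 15*((1 - 6) + 1*2/(-23)) = 15*(-5 + 1*(-1/23)*2) = 15*(-5 - 2/23) = 15*(-117/23) = -1755/23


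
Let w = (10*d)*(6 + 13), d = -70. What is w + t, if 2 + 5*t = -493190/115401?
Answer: -7674890492/577005 ≈ -13301.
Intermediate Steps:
w = -13300 (w = (10*(-70))*(6 + 13) = -700*19 = -13300)
t = -723992/577005 (t = -⅖ + (-493190/115401)/5 = -⅖ + (-493190*1/115401)/5 = -⅖ + (⅕)*(-493190/115401) = -⅖ - 98638/115401 = -723992/577005 ≈ -1.2547)
w + t = -13300 - 723992/577005 = -7674890492/577005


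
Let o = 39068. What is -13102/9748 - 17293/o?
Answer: -170110275/95208716 ≈ -1.7867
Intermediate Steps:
-13102/9748 - 17293/o = -13102/9748 - 17293/39068 = -13102*1/9748 - 17293*1/39068 = -6551/4874 - 17293/39068 = -170110275/95208716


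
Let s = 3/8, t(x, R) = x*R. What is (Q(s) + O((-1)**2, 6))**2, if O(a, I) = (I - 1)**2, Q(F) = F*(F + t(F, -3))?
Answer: 625681/1024 ≈ 611.02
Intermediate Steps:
t(x, R) = R*x
s = 3/8 (s = 3*(1/8) = 3/8 ≈ 0.37500)
Q(F) = -2*F**2 (Q(F) = F*(F - 3*F) = F*(-2*F) = -2*F**2)
O(a, I) = (-1 + I)**2
(Q(s) + O((-1)**2, 6))**2 = (-2*(3/8)**2 + (-1 + 6)**2)**2 = (-2*9/64 + 5**2)**2 = (-9/32 + 25)**2 = (791/32)**2 = 625681/1024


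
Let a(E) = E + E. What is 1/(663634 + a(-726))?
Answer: 1/662182 ≈ 1.5102e-6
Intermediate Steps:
a(E) = 2*E
1/(663634 + a(-726)) = 1/(663634 + 2*(-726)) = 1/(663634 - 1452) = 1/662182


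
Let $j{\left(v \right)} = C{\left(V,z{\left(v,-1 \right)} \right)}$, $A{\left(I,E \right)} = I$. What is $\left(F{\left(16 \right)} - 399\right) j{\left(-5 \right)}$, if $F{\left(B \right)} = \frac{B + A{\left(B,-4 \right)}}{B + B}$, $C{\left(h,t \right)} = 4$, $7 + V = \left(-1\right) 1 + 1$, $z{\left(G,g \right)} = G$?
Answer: $-1592$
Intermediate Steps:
$V = -7$ ($V = -7 + \left(\left(-1\right) 1 + 1\right) = -7 + \left(-1 + 1\right) = -7 + 0 = -7$)
$j{\left(v \right)} = 4$
$F{\left(B \right)} = 1$ ($F{\left(B \right)} = \frac{B + B}{B + B} = \frac{2 B}{2 B} = 2 B \frac{1}{2 B} = 1$)
$\left(F{\left(16 \right)} - 399\right) j{\left(-5 \right)} = \left(1 - 399\right) 4 = \left(-398\right) 4 = -1592$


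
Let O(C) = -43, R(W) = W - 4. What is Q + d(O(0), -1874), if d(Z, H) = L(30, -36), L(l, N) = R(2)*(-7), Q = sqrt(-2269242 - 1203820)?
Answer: 14 + I*sqrt(3473062) ≈ 14.0 + 1863.6*I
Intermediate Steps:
R(W) = -4 + W
Q = I*sqrt(3473062) (Q = sqrt(-3473062) = I*sqrt(3473062) ≈ 1863.6*I)
L(l, N) = 14 (L(l, N) = (-4 + 2)*(-7) = -2*(-7) = 14)
d(Z, H) = 14
Q + d(O(0), -1874) = I*sqrt(3473062) + 14 = 14 + I*sqrt(3473062)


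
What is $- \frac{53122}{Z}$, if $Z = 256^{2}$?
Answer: $- \frac{26561}{32768} \approx -0.81058$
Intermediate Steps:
$Z = 65536$
$- \frac{53122}{Z} = - \frac{53122}{65536} = \left(-53122\right) \frac{1}{65536} = - \frac{26561}{32768}$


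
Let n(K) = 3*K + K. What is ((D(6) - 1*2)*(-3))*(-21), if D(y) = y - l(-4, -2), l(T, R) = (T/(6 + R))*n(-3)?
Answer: -504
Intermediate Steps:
n(K) = 4*K
l(T, R) = -12*T/(6 + R) (l(T, R) = (T/(6 + R))*(4*(-3)) = (T/(6 + R))*(-12) = -12*T/(6 + R))
D(y) = -12 + y (D(y) = y - (-12)*(-4)/(6 - 2) = y - (-12)*(-4)/4 = y - 1*12 = y - 12 = -12 + y)
((D(6) - 1*2)*(-3))*(-21) = (((-12 + 6) - 1*2)*(-3))*(-21) = ((-6 - 2)*(-3))*(-21) = -8*(-3)*(-21) = 24*(-21) = -504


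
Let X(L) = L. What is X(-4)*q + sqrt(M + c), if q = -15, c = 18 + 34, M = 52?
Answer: 60 + 2*sqrt(26) ≈ 70.198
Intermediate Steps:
c = 52
X(-4)*q + sqrt(M + c) = -4*(-15) + sqrt(52 + 52) = 60 + sqrt(104) = 60 + 2*sqrt(26)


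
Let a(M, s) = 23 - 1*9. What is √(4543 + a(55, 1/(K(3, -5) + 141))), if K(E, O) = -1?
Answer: 7*√93 ≈ 67.506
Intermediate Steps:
a(M, s) = 14 (a(M, s) = 23 - 9 = 14)
√(4543 + a(55, 1/(K(3, -5) + 141))) = √(4543 + 14) = √4557 = 7*√93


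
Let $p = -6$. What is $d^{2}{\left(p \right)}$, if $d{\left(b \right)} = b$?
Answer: $36$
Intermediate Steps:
$d^{2}{\left(p \right)} = \left(-6\right)^{2} = 36$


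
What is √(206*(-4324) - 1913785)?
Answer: I*√2804529 ≈ 1674.7*I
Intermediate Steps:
√(206*(-4324) - 1913785) = √(-890744 - 1913785) = √(-2804529) = I*√2804529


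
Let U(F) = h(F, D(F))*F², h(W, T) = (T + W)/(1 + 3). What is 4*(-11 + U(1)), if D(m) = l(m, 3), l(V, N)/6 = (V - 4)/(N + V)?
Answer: -95/2 ≈ -47.500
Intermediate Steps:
l(V, N) = 6*(-4 + V)/(N + V) (l(V, N) = 6*((V - 4)/(N + V)) = 6*((-4 + V)/(N + V)) = 6*(-4 + V)/(N + V))
D(m) = 6*(-4 + m)/(3 + m)
h(W, T) = T/4 + W/4 (h(W, T) = (T + W)/4 = (T + W)*(¼) = T/4 + W/4)
U(F) = F²*(F/4 + 3*(-4 + F)/(2*(3 + F))) (U(F) = ((6*(-4 + F)/(3 + F))/4 + F/4)*F² = (3*(-4 + F)/(2*(3 + F)) + F/4)*F² = (F/4 + 3*(-4 + F)/(2*(3 + F)))*F² = F²*(F/4 + 3*(-4 + F)/(2*(3 + F))))
4*(-11 + U(1)) = 4*(-11 + (¼)*1²*(-24 + 1² + 9*1)/(3 + 1)) = 4*(-11 + (¼)*1*(-24 + 1 + 9)/4) = 4*(-11 + (¼)*1*(¼)*(-14)) = 4*(-11 - 7/8) = 4*(-95/8) = -95/2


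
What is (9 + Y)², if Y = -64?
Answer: 3025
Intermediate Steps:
(9 + Y)² = (9 - 64)² = (-55)² = 3025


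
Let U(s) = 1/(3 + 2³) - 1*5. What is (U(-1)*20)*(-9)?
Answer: 9720/11 ≈ 883.64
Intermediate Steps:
U(s) = -54/11 (U(s) = 1/(3 + 8) - 5 = 1/11 - 5 = -54/11)
(U(-1)*20)*(-9) = -54/11*20*(-9) = -1080/11*(-9) = 9720/11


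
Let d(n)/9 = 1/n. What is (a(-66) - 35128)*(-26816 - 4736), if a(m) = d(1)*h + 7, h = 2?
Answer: 1107569856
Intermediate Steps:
d(n) = 9/n
a(m) = 25 (a(m) = (9/1)*2 + 7 = (9*1)*2 + 7 = 9*2 + 7 = 18 + 7 = 25)
(a(-66) - 35128)*(-26816 - 4736) = (25 - 35128)*(-26816 - 4736) = -35103*(-31552) = 1107569856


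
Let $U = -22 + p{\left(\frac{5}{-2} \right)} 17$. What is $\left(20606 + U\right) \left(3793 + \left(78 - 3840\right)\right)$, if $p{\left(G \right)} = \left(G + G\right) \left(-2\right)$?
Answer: $643374$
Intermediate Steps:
$p{\left(G \right)} = - 4 G$ ($p{\left(G \right)} = 2 G \left(-2\right) = - 4 G$)
$U = 148$ ($U = -22 + - 4 \frac{5}{-2} \cdot 17 = -22 + - 4 \cdot 5 \left(- \frac{1}{2}\right) 17 = -22 + \left(-4\right) \left(- \frac{5}{2}\right) 17 = -22 + 10 \cdot 17 = -22 + 170 = 148$)
$\left(20606 + U\right) \left(3793 + \left(78 - 3840\right)\right) = \left(20606 + 148\right) \left(3793 + \left(78 - 3840\right)\right) = 20754 \left(3793 + \left(78 - 3840\right)\right) = 20754 \left(3793 - 3762\right) = 20754 \cdot 31 = 643374$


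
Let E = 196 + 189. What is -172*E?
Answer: -66220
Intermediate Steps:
E = 385
-172*E = -172*385 = -66220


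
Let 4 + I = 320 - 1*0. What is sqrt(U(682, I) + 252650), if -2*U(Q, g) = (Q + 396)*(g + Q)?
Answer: 26*I*sqrt(422) ≈ 534.11*I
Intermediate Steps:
I = 316 (I = -4 + (320 - 1*0) = -4 + (320 + 0) = -4 + 320 = 316)
U(Q, g) = -(396 + Q)*(Q + g)/2 (U(Q, g) = -(Q + 396)*(g + Q)/2 = -(396 + Q)*(Q + g)/2)
sqrt(U(682, I) + 252650) = sqrt((-198*682 - 198*316 - 1/2*682**2 - 1/2*682*316) + 252650) = sqrt((-135036 - 62568 - 1/2*465124 - 107756) + 252650) = sqrt((-135036 - 62568 - 232562 - 107756) + 252650) = sqrt(-537922 + 252650) = sqrt(-285272) = 26*I*sqrt(422)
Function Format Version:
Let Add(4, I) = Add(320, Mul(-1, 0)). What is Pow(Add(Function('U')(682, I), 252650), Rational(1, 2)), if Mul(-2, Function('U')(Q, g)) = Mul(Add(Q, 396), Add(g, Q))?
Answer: Mul(26, I, Pow(422, Rational(1, 2))) ≈ Mul(534.11, I)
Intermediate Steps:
I = 316 (I = Add(-4, Add(320, Mul(-1, 0))) = Add(-4, Add(320, 0)) = Add(-4, 320) = 316)
Function('U')(Q, g) = Mul(Rational(-1, 2), Add(396, Q), Add(Q, g)) (Function('U')(Q, g) = Mul(Rational(-1, 2), Mul(Add(Q, 396), Add(g, Q))) = Mul(Rational(-1, 2), Mul(Add(396, Q), Add(Q, g))) = Mul(Rational(-1, 2), Add(396, Q), Add(Q, g)))
Pow(Add(Function('U')(682, I), 252650), Rational(1, 2)) = Pow(Add(Add(Mul(-198, 682), Mul(-198, 316), Mul(Rational(-1, 2), Pow(682, 2)), Mul(Rational(-1, 2), 682, 316)), 252650), Rational(1, 2)) = Pow(Add(Add(-135036, -62568, Mul(Rational(-1, 2), 465124), -107756), 252650), Rational(1, 2)) = Pow(Add(Add(-135036, -62568, -232562, -107756), 252650), Rational(1, 2)) = Pow(Add(-537922, 252650), Rational(1, 2)) = Pow(-285272, Rational(1, 2)) = Mul(26, I, Pow(422, Rational(1, 2)))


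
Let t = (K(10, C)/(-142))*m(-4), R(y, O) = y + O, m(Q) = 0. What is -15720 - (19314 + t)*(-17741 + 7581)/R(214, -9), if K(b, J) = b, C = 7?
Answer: 38601528/41 ≈ 9.4150e+5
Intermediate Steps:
R(y, O) = O + y
t = 0 (t = (10/(-142))*0 = (10*(-1/142))*0 = -5/71*0 = 0)
-15720 - (19314 + t)*(-17741 + 7581)/R(214, -9) = -15720 - (19314 + 0)*(-17741 + 7581)/(-9 + 214) = -15720 - 19314*(-10160)/205 = -15720 - (-196230240)/205 = -15720 - 1*(-39246048/41) = -15720 + 39246048/41 = 38601528/41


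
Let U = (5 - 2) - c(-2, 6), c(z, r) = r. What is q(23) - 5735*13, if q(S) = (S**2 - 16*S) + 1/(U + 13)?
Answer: -743939/10 ≈ -74394.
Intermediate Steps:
U = -3 (U = (5 - 2) - 1*6 = 3 - 6 = -3)
q(S) = 1/10 + S**2 - 16*S (q(S) = (S**2 - 16*S) + 1/(-3 + 13) = (S**2 - 16*S) + 1/10 = 1/10 + S**2 - 16*S)
q(23) - 5735*13 = (1/10 + 23**2 - 16*23) - 5735*13 = (1/10 + 529 - 368) - 155*481 = 1611/10 - 74555 = -743939/10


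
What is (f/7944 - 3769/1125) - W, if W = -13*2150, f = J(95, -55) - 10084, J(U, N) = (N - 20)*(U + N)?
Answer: 20812040797/744750 ≈ 27945.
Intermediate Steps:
J(U, N) = (-20 + N)*(N + U)
f = -13084 (f = ((-55)**2 - 20*(-55) - 20*95 - 55*95) - 10084 = (3025 + 1100 - 1900 - 5225) - 10084 = -3000 - 10084 = -13084)
W = -27950
(f/7944 - 3769/1125) - W = (-13084/7944 - 3769/1125) - 1*(-27950) = (-13084*1/7944 - 3769*1/1125) + 27950 = (-3271/1986 - 3769/1125) + 27950 = -3721703/744750 + 27950 = 20812040797/744750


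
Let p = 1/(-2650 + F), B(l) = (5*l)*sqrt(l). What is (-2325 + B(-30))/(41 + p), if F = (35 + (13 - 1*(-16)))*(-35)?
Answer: -11369250/200489 - 733500*I*sqrt(30)/200489 ≈ -56.708 - 20.039*I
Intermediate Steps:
F = -2240 (F = (35 + (13 + 16))*(-35) = (35 + 29)*(-35) = 64*(-35) = -2240)
B(l) = 5*l**(3/2)
p = -1/4890 (p = 1/(-2650 - 2240) = 1/(-4890) = -1/4890 ≈ -0.00020450)
(-2325 + B(-30))/(41 + p) = (-2325 + 5*(-30)**(3/2))/(41 - 1/4890) = (-2325 + 5*(-30*I*sqrt(30)))/(200489/4890) = (-2325 - 150*I*sqrt(30))*(4890/200489) = -11369250/200489 - 733500*I*sqrt(30)/200489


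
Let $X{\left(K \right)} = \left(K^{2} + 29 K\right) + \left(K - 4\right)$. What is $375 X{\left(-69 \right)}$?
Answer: $1007625$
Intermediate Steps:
$X{\left(K \right)} = -4 + K^{2} + 30 K$ ($X{\left(K \right)} = \left(K^{2} + 29 K\right) + \left(K - 4\right) = \left(K^{2} + 29 K\right) + \left(-4 + K\right) = -4 + K^{2} + 30 K$)
$375 X{\left(-69 \right)} = 375 \left(-4 + \left(-69\right)^{2} + 30 \left(-69\right)\right) = 375 \left(-4 + 4761 - 2070\right) = 375 \cdot 2687 = 1007625$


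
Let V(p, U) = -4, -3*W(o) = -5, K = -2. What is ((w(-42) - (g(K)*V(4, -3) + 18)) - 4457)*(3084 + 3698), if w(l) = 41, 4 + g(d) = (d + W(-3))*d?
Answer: -90485444/3 ≈ -3.0162e+7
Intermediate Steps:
W(o) = 5/3 (W(o) = -1/3*(-5) = 5/3)
g(d) = -4 + d*(5/3 + d) (g(d) = -4 + (d + 5/3)*d = -4 + (5/3 + d)*d = -4 + d*(5/3 + d))
((w(-42) - (g(K)*V(4, -3) + 18)) - 4457)*(3084 + 3698) = ((41 - ((-4 + (-2)**2 + (5/3)*(-2))*(-4) + 18)) - 4457)*(3084 + 3698) = ((41 - ((-4 + 4 - 10/3)*(-4) + 18)) - 4457)*6782 = ((41 - (-10/3*(-4) + 18)) - 4457)*6782 = ((41 - (40/3 + 18)) - 4457)*6782 = ((41 - 1*94/3) - 4457)*6782 = ((41 - 94/3) - 4457)*6782 = (29/3 - 4457)*6782 = -13342/3*6782 = -90485444/3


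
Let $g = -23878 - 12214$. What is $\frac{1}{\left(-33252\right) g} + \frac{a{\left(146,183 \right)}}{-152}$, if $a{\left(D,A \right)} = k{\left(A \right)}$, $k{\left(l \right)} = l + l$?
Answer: $- \frac{54906001649}{22802492496} \approx -2.4079$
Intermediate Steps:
$g = -36092$ ($g = -23878 - 12214 = -36092$)
$k{\left(l \right)} = 2 l$
$a{\left(D,A \right)} = 2 A$
$\frac{1}{\left(-33252\right) g} + \frac{a{\left(146,183 \right)}}{-152} = \frac{1}{\left(-33252\right) \left(-36092\right)} + \frac{2 \cdot 183}{-152} = \left(- \frac{1}{33252}\right) \left(- \frac{1}{36092}\right) + 366 \left(- \frac{1}{152}\right) = \frac{1}{1200131184} - \frac{183}{76} = - \frac{54906001649}{22802492496}$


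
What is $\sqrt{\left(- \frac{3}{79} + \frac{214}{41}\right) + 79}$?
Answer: $\frac{6 \sqrt{24532186}}{3239} \approx 9.175$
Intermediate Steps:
$\sqrt{\left(- \frac{3}{79} + \frac{214}{41}\right) + 79} = \sqrt{\frac{16783}{3239} + 79} = \sqrt{\frac{272664}{3239}} = \frac{6 \sqrt{24532186}}{3239}$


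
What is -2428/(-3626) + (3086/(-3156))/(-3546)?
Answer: 6795841291/10144801044 ≈ 0.66988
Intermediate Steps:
-2428/(-3626) + (3086/(-3156))/(-3546) = -2428*(-1/3626) + (3086*(-1/3156))*(-1/3546) = 1214/1813 - 1543/1578*(-1/3546) = 1214/1813 + 1543/5595588 = 6795841291/10144801044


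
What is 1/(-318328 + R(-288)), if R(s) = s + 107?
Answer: -1/318509 ≈ -3.1396e-6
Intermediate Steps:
R(s) = 107 + s
1/(-318328 + R(-288)) = 1/(-318328 + (107 - 288)) = 1/(-318328 - 181) = 1/(-318509) = -1/318509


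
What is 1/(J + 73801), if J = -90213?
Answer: -1/16412 ≈ -6.0931e-5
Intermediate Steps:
1/(J + 73801) = 1/(-90213 + 73801) = 1/(-16412) = -1/16412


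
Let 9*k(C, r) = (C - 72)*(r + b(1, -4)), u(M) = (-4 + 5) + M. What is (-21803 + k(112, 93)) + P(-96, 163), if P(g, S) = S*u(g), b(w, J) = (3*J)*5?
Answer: -111424/3 ≈ -37141.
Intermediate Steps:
u(M) = 1 + M
b(w, J) = 15*J
k(C, r) = (-72 + C)*(-60 + r)/9 (k(C, r) = ((C - 72)*(r + 15*(-4)))/9 = ((-72 + C)*(r - 60))/9 = ((-72 + C)*(-60 + r))/9 = (-72 + C)*(-60 + r)/9)
P(g, S) = S*(1 + g)
(-21803 + k(112, 93)) + P(-96, 163) = (-21803 + (480 - 8*93 - 20/3*112 + (⅑)*112*93)) + 163*(1 - 96) = (-21803 + (480 - 744 - 2240/3 + 3472/3)) + 163*(-95) = (-21803 + 440/3) - 15485 = -64969/3 - 15485 = -111424/3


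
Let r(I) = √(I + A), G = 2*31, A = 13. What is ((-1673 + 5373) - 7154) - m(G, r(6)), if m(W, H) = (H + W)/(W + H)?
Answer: -3455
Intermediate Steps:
G = 62
r(I) = √(13 + I) (r(I) = √(I + 13) = √(13 + I))
m(W, H) = 1 (m(W, H) = (H + W)/(H + W) = 1)
((-1673 + 5373) - 7154) - m(G, r(6)) = ((-1673 + 5373) - 7154) - 1*1 = (3700 - 7154) - 1 = -3454 - 1 = -3455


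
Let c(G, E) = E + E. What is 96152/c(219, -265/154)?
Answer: -7403704/265 ≈ -27939.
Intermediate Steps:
c(G, E) = 2*E
96152/c(219, -265/154) = 96152/((2*(-265/154))) = 96152/(-265/77) = 96152*(-77/265) = -7403704/265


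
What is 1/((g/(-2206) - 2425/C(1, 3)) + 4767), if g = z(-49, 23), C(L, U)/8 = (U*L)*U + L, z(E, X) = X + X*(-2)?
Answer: 17648/83593245 ≈ 0.00021112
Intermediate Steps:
z(E, X) = -X (z(E, X) = X - 2*X = -X)
C(L, U) = 8*L + 8*L*U**2 (C(L, U) = 8*((U*L)*U + L) = 8*((L*U)*U + L) = 8*(L*U**2 + L) = 8*(L + L*U**2) = 8*L + 8*L*U**2)
g = -23 (g = -1*23 = -23)
1/((g/(-2206) - 2425/C(1, 3)) + 4767) = 1/((-23/(-2206) - 2425*1/(8*(1 + 3**2))) + 4767) = 1/((-23*(-1/2206) - 2425*1/(8*(1 + 9))) + 4767) = 1/((23/2206 - 2425/(8*1*10)) + 4767) = 1/((23/2206 - 2425/80) + 4767) = 1/((23/2206 - 2425*1/80) + 4767) = 1/((23/2206 - 485/16) + 4767) = 1/(-534771/17648 + 4767) = 1/(83593245/17648) = 17648/83593245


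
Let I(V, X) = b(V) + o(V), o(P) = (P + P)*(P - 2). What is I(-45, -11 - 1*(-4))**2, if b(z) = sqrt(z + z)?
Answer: 17892810 + 25380*I*sqrt(10) ≈ 1.7893e+7 + 80259.0*I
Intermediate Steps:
b(z) = sqrt(2)*sqrt(z) (b(z) = sqrt(2*z) = sqrt(2)*sqrt(z))
o(P) = 2*P*(-2 + P) (o(P) = (2*P)*(-2 + P) = 2*P*(-2 + P))
I(V, X) = sqrt(2)*sqrt(V) + 2*V*(-2 + V)
I(-45, -11 - 1*(-4))**2 = (sqrt(2)*sqrt(-45) + 2*(-45)*(-2 - 45))**2 = (sqrt(2)*(3*I*sqrt(5)) + 2*(-45)*(-47))**2 = (3*I*sqrt(10) + 4230)**2 = (4230 + 3*I*sqrt(10))**2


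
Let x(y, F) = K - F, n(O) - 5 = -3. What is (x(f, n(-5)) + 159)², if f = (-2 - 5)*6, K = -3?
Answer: 23716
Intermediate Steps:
n(O) = 2 (n(O) = 5 - 3 = 2)
f = -42 (f = -7*6 = -42)
x(y, F) = -3 - F
(x(f, n(-5)) + 159)² = ((-3 - 1*2) + 159)² = ((-3 - 2) + 159)² = (-5 + 159)² = 154² = 23716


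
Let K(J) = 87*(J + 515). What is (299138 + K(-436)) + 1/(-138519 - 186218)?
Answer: 99373094106/324737 ≈ 3.0601e+5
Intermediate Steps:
K(J) = 44805 + 87*J (K(J) = 87*(515 + J) = 44805 + 87*J)
(299138 + K(-436)) + 1/(-138519 - 186218) = (299138 + (44805 + 87*(-436))) + 1/(-138519 - 186218) = (299138 + (44805 - 37932)) + 1/(-324737) = (299138 + 6873) - 1/324737 = 306011 - 1/324737 = 99373094106/324737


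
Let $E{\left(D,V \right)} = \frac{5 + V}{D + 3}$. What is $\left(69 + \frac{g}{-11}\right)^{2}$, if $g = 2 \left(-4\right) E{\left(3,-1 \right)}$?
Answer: $\frac{5257849}{1089} \approx 4828.1$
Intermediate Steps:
$E{\left(D,V \right)} = \frac{5 + V}{3 + D}$
$g = - \frac{16}{3}$ ($g = 2 \left(-4\right) \frac{5 - 1}{3 + 3} = - 8 \cdot \frac{1}{6} \cdot 4 = \left(-8\right) \frac{2}{3} = - \frac{16}{3} \approx -5.3333$)
$\left(69 + \frac{g}{-11}\right)^{2} = \left(69 - \frac{16}{3 \left(-11\right)}\right)^{2} = \left(69 - - \frac{16}{33}\right)^{2} = \left(69 + \frac{16}{33}\right)^{2} = \left(\frac{2293}{33}\right)^{2} = \frac{5257849}{1089}$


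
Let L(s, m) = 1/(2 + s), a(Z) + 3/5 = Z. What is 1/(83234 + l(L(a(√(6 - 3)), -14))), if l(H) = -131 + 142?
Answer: 1/83245 ≈ 1.2013e-5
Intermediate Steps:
a(Z) = -⅗ + Z
l(H) = 11
1/(83234 + l(L(a(√(6 - 3)), -14))) = 1/(83234 + 11) = 1/83245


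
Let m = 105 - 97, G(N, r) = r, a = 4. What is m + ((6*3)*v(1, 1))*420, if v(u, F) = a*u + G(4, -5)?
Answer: -7552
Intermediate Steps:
m = 8
v(u, F) = -5 + 4*u (v(u, F) = 4*u - 5 = -5 + 4*u)
m + ((6*3)*v(1, 1))*420 = 8 + ((6*3)*(-5 + 4*1))*420 = 8 + (18*(-5 + 4))*420 = 8 + (18*(-1))*420 = 8 - 18*420 = 8 - 7560 = -7552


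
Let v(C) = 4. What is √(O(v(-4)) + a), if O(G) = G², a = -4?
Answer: 2*√3 ≈ 3.4641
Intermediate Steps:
√(O(v(-4)) + a) = √(4² - 4) = √(16 - 4) = √12 = 2*√3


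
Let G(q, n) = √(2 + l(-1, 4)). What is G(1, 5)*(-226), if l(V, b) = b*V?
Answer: -226*I*√2 ≈ -319.61*I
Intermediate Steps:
l(V, b) = V*b
G(q, n) = I*√2 (G(q, n) = √(2 - 1*4) = √(2 - 4) = √(-2) = I*√2)
G(1, 5)*(-226) = (I*√2)*(-226) = -226*I*√2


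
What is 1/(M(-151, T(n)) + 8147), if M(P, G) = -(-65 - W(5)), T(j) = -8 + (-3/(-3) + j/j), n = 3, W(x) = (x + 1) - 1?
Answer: 1/8217 ≈ 0.00012170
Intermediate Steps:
W(x) = x (W(x) = (1 + x) - 1 = x)
T(j) = -6 (T(j) = -8 + (-3*(-1/3) + 1) = -8 + (1 + 1) = -8 + 2 = -6)
M(P, G) = 70 (M(P, G) = -(-65 - 1*5) = -(-65 - 5) = -1*(-70) = 70)
1/(M(-151, T(n)) + 8147) = 1/(70 + 8147) = 1/8217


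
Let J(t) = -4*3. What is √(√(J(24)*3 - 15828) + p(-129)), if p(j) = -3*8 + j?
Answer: √(-153 + 2*I*√3966) ≈ 4.7526 + 13.251*I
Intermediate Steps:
J(t) = -12
p(j) = -24 + j
√(√(J(24)*3 - 15828) + p(-129)) = √(√(-12*3 - 15828) + (-24 - 129)) = √(√(-36 - 15828) - 153) = √(√(-15864) - 153) = √(2*I*√3966 - 153) = √(-153 + 2*I*√3966)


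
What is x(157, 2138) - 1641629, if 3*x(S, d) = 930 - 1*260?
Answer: -4924217/3 ≈ -1.6414e+6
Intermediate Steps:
x(S, d) = 670/3 (x(S, d) = (930 - 1*260)/3 = (930 - 260)/3 = (1/3)*670 = 670/3)
x(157, 2138) - 1641629 = 670/3 - 1641629 = -4924217/3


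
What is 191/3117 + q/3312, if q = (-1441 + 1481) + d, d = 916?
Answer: 301037/860292 ≈ 0.34992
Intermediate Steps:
q = 956 (q = (-1441 + 1481) + 916 = 40 + 916 = 956)
191/3117 + q/3312 = 191/3117 + 956/3312 = 191*(1/3117) + 956*(1/3312) = 191/3117 + 239/828 = 301037/860292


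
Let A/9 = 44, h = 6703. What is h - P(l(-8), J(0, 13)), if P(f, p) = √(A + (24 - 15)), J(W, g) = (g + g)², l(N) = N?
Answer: 6703 - 9*√5 ≈ 6682.9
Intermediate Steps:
A = 396 (A = 9*44 = 396)
J(W, g) = 4*g² (J(W, g) = (2*g)² = 4*g²)
P(f, p) = 9*√5 (P(f, p) = √(396 + (24 - 15)) = √(396 + 9) = √405 = 9*√5)
h - P(l(-8), J(0, 13)) = 6703 - 9*√5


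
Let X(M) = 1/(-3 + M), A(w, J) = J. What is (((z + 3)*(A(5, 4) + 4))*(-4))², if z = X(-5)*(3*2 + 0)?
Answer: 5184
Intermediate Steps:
z = -¾ (z = (3*2 + 0)/(-3 - 5) = (6 + 0)/(-8) = -⅛*6 = -¾ ≈ -0.75000)
(((z + 3)*(A(5, 4) + 4))*(-4))² = (((-¾ + 3)*(4 + 4))*(-4))² = (((9/4)*8)*(-4))² = (18*(-4))² = (-72)² = 5184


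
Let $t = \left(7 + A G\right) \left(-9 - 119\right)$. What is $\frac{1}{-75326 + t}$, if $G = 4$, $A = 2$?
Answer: $- \frac{1}{77246} \approx -1.2946 \cdot 10^{-5}$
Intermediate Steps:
$t = -1920$ ($t = \left(7 + 2 \cdot 4\right) \left(-9 - 119\right) = \left(7 + 8\right) \left(-128\right) = 15 \left(-128\right) = -1920$)
$\frac{1}{-75326 + t} = \frac{1}{-75326 - 1920} = \frac{1}{-77246} = - \frac{1}{77246}$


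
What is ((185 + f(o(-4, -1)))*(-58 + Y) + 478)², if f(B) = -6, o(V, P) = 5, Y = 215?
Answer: 816873561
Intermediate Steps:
((185 + f(o(-4, -1)))*(-58 + Y) + 478)² = ((185 - 6)*(-58 + 215) + 478)² = (179*157 + 478)² = (28103 + 478)² = 28581² = 816873561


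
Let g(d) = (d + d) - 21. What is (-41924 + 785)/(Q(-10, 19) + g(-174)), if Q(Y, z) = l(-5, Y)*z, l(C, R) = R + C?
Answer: 13713/218 ≈ 62.904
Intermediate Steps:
g(d) = -21 + 2*d (g(d) = 2*d - 21 = -21 + 2*d)
l(C, R) = C + R
Q(Y, z) = z*(-5 + Y) (Q(Y, z) = (-5 + Y)*z = z*(-5 + Y))
(-41924 + 785)/(Q(-10, 19) + g(-174)) = (-41924 + 785)/(19*(-5 - 10) + (-21 + 2*(-174))) = -41139/(19*(-15) + (-21 - 348)) = -41139/(-285 - 369) = -41139/(-654) = -41139*(-1/654) = 13713/218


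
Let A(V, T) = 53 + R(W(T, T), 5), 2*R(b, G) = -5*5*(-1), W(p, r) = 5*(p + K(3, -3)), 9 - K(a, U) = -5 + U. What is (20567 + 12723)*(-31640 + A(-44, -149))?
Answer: -1051115105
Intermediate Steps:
K(a, U) = 14 - U (K(a, U) = 9 - (-5 + U) = 9 + (5 - U) = 14 - U)
W(p, r) = 85 + 5*p (W(p, r) = 5*(p + (14 - 1*(-3))) = 5*(p + (14 + 3)) = 5*(p + 17) = 5*(17 + p) = 85 + 5*p)
R(b, G) = 25/2 (R(b, G) = (-5*5*(-1))/2 = (-25*(-1))/2 = (1/2)*25 = 25/2)
A(V, T) = 131/2 (A(V, T) = 53 + 25/2 = 131/2)
(20567 + 12723)*(-31640 + A(-44, -149)) = (20567 + 12723)*(-31640 + 131/2) = 33290*(-63149/2) = -1051115105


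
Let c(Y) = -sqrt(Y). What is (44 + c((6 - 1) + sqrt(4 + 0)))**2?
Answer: (44 - sqrt(7))**2 ≈ 1710.2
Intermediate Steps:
(44 + c((6 - 1) + sqrt(4 + 0)))**2 = (44 - sqrt((6 - 1) + sqrt(4 + 0)))**2 = (44 - sqrt(5 + sqrt(4)))**2 = (44 - sqrt(5 + 2))**2 = (44 - sqrt(7))**2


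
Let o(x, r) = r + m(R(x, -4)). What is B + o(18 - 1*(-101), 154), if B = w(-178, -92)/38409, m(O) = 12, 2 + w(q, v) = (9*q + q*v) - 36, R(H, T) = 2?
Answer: 2130210/12803 ≈ 166.38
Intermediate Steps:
w(q, v) = -38 + 9*q + q*v (w(q, v) = -2 + ((9*q + q*v) - 36) = -2 + (-36 + 9*q + q*v) = -38 + 9*q + q*v)
o(x, r) = 12 + r (o(x, r) = r + 12 = 12 + r)
B = 4912/12803 (B = (-38 + 9*(-178) - 178*(-92))/38409 = (-38 - 1602 + 16376)*(1/38409) = 14736*(1/38409) = 4912/12803 ≈ 0.38366)
B + o(18 - 1*(-101), 154) = 4912/12803 + (12 + 154) = 4912/12803 + 166 = 2130210/12803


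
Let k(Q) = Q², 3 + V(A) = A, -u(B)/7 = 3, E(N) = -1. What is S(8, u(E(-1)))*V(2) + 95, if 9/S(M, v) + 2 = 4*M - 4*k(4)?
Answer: 3239/34 ≈ 95.265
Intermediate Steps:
u(B) = -21 (u(B) = -7*3 = -21)
V(A) = -3 + A
S(M, v) = 9/(-66 + 4*M) (S(M, v) = 9/(-2 + (4*M - 4*4²)) = 9/(-2 + (4*M - 4*16)) = 9/(-2 + (4*M - 64)) = 9/(-2 + (-64 + 4*M)) = 9/(-66 + 4*M))
S(8, u(E(-1)))*V(2) + 95 = (9/(2*(-33 + 2*8)))*(-3 + 2) + 95 = (9/(2*(-33 + 16)))*(-1) + 95 = ((9/2)/(-17))*(-1) + 95 = ((9/2)*(-1/17))*(-1) + 95 = -9/34*(-1) + 95 = 9/34 + 95 = 3239/34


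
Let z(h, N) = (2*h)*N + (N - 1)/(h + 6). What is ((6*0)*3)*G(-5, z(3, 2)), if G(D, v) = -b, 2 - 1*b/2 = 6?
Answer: 0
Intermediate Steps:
b = -8 (b = 4 - 2*6 = 4 - 12 = -8)
z(h, N) = (-1 + N)/(6 + h) + 2*N*h (z(h, N) = 2*N*h + (-1 + N)/(6 + h) = (-1 + N)/(6 + h) + 2*N*h)
G(D, v) = 8 (G(D, v) = -1*(-8) = 8)
((6*0)*3)*G(-5, z(3, 2)) = ((6*0)*3)*8 = (0*3)*8 = 0*8 = 0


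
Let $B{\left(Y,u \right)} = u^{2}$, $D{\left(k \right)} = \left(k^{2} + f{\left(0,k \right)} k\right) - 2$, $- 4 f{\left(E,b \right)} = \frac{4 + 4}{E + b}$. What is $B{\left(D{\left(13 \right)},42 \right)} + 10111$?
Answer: $11875$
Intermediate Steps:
$f{\left(E,b \right)} = - \frac{2}{E + b}$ ($f{\left(E,b \right)} = - \frac{\left(4 + 4\right) \frac{1}{E + b}}{4} = - \frac{8 \frac{1}{E + b}}{4} = - \frac{2}{E + b}$)
$D{\left(k \right)} = -4 + k^{2}$ ($D{\left(k \right)} = \left(k^{2} + - \frac{2}{0 + k} k\right) - 2 = \left(k^{2} + - \frac{2}{k} k\right) - 2 = \left(k^{2} - 2\right) - 2 = \left(-2 + k^{2}\right) - 2 = -4 + k^{2}$)
$B{\left(D{\left(13 \right)},42 \right)} + 10111 = 42^{2} + 10111 = 1764 + 10111 = 11875$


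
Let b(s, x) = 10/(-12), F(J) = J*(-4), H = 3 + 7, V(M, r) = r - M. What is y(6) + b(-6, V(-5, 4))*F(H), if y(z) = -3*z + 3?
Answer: 55/3 ≈ 18.333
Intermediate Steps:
y(z) = 3 - 3*z
H = 10
F(J) = -4*J
b(s, x) = -⅚ (b(s, x) = 10*(-1/12) = -⅚)
y(6) + b(-6, V(-5, 4))*F(H) = (3 - 3*6) - (-10)*10/3 = (3 - 18) - ⅚*(-40) = -15 + 100/3 = 55/3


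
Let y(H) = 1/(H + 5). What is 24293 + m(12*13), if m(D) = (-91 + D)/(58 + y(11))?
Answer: 22569237/929 ≈ 24294.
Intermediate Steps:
y(H) = 1/(5 + H)
m(D) = -1456/929 + 16*D/929 (m(D) = (-91 + D)/(58 + 1/(5 + 11)) = (-91 + D)/(58 + 1/16) = (-91 + D)/(929/16) = (-91 + D)*(16/929) = -1456/929 + 16*D/929)
24293 + m(12*13) = 24293 + (-1456/929 + 16*(12*13)/929) = 24293 + (-1456/929 + (16/929)*156) = 24293 + (-1456/929 + 2496/929) = 24293 + 1040/929 = 22569237/929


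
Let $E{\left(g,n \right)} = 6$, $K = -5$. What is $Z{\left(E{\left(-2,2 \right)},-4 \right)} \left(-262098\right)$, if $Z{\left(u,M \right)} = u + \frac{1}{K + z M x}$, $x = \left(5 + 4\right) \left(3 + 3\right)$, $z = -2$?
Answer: $- \frac{671757174}{427} \approx -1.5732 \cdot 10^{6}$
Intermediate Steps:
$x = 54$ ($x = 9 \cdot 6 = 54$)
$Z{\left(u,M \right)} = u + \frac{1}{-5 - 108 M}$ ($Z{\left(u,M \right)} = u + \frac{1}{-5 + - 2 M 54} = u + \frac{1}{-5 - 108 M}$)
$Z{\left(E{\left(-2,2 \right)},-4 \right)} \left(-262098\right) = \frac{-1 + 5 \cdot 6 + 108 \left(-4\right) 6}{5 + 108 \left(-4\right)} \left(-262098\right) = \frac{-1 + 30 - 2592}{5 - 432} \left(-262098\right) = \frac{1}{-427} \left(-2563\right) \left(-262098\right) = \left(- \frac{1}{427}\right) \left(-2563\right) \left(-262098\right) = \frac{2563}{427} \left(-262098\right) = - \frac{671757174}{427}$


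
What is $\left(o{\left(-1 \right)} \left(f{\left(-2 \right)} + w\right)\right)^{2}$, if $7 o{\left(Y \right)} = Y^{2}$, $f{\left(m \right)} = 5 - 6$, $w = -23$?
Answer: $\frac{576}{49} \approx 11.755$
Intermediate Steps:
$f{\left(m \right)} = -1$ ($f{\left(m \right)} = 5 - 6 = -1$)
$o{\left(Y \right)} = \frac{Y^{2}}{7}$
$\left(o{\left(-1 \right)} \left(f{\left(-2 \right)} + w\right)\right)^{2} = \left(\frac{\left(-1\right)^{2}}{7} \left(-1 - 23\right)\right)^{2} = \left(\frac{1}{7} \cdot 1 \left(-24\right)\right)^{2} = \left(\frac{1}{7} \left(-24\right)\right)^{2} = \left(- \frac{24}{7}\right)^{2} = \frac{576}{49}$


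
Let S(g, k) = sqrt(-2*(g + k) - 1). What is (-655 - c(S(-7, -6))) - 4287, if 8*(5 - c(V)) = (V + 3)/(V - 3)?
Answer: -9893/2 ≈ -4946.5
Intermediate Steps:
S(g, k) = sqrt(-1 - 2*g - 2*k) (S(g, k) = sqrt((-2*g - 2*k) - 1) = sqrt(-1 - 2*g - 2*k))
c(V) = 5 - (3 + V)/(8*(-3 + V)) (c(V) = 5 - (V + 3)/(8*(V - 3)) = 5 - (3 + V)/(8*(-3 + V)))
(-655 - c(S(-7, -6))) - 4287 = (-655 - 3*(-41 + 13*sqrt(-1 - 2*(-7) - 2*(-6)))/(8*(-3 + sqrt(-1 - 2*(-7) - 2*(-6))))) - 4287 = (-655 - 3*(-41 + 13*sqrt(-1 + 14 + 12))/(8*(-3 + sqrt(-1 + 14 + 12)))) - 4287 = (-655 - 3*(-41 + 13*sqrt(25))/(8*(-3 + sqrt(25)))) - 4287 = (-655 - 3*(-41 + 13*5)/(8*(-3 + 5))) - 4287 = (-655 - 3*(-41 + 65)/(8*2)) - 4287 = (-655 - 3*24/(8*2)) - 4287 = (-655 - 1*9/2) - 4287 = (-655 - 9/2) - 4287 = -1319/2 - 4287 = -9893/2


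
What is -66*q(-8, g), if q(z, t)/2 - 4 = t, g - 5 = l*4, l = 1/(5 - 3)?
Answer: -1452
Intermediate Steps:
l = 1/2 ≈ 0.50000
g = 7 (g = 5 + (1/2)*4 = 5 + 2 = 7)
q(z, t) = 8 + 2*t
-66*q(-8, g) = -66*(8 + 2*7) = -66*(8 + 14) = -66*22 = -1452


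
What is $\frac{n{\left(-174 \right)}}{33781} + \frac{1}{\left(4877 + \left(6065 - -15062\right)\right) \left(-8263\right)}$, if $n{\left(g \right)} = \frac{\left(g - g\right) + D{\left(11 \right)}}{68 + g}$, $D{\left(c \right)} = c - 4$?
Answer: $- \frac{6230075}{3179368821516} \approx -1.9595 \cdot 10^{-6}$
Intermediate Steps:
$D{\left(c \right)} = -4 + c$
$n{\left(g \right)} = \frac{7}{68 + g}$ ($n{\left(g \right)} = \frac{\left(g - g\right) + \left(-4 + 11\right)}{68 + g} = \frac{0 + 7}{68 + g} = \frac{7}{68 + g}$)
$\frac{n{\left(-174 \right)}}{33781} + \frac{1}{\left(4877 + \left(6065 - -15062\right)\right) \left(-8263\right)} = \frac{7 \frac{1}{68 - 174}}{33781} + \frac{1}{\left(4877 + \left(6065 - -15062\right)\right) \left(-8263\right)} = \frac{7}{-106} \cdot \frac{1}{33781} + \frac{1}{4877 + \left(6065 + 15062\right)} \left(- \frac{1}{8263}\right) = 7 \left(- \frac{1}{106}\right) \frac{1}{33781} + \frac{1}{4877 + 21127} \left(- \frac{1}{8263}\right) = \left(- \frac{7}{106}\right) \frac{1}{33781} + \frac{1}{26004} \left(- \frac{1}{8263}\right) = - \frac{7}{3580786} + \frac{1}{26004} \left(- \frac{1}{8263}\right) = - \frac{7}{3580786} - \frac{1}{214871052} = - \frac{6230075}{3179368821516}$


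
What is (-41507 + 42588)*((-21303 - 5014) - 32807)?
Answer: -63913044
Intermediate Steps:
(-41507 + 42588)*((-21303 - 5014) - 32807) = 1081*(-26317 - 32807) = 1081*(-59124) = -63913044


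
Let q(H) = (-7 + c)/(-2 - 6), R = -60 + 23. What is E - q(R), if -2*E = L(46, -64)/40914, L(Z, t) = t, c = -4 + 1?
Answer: -102221/81828 ≈ -1.2492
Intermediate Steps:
c = -3
R = -37
q(H) = 5/4 (q(H) = (-7 - 3)/(-2 - 6) = -10/(-8) = -1/8*(-10) = 5/4)
E = 16/20457 (E = -(-32)/40914 = -1/2*(-32/20457) = 16/20457 ≈ 0.00078213)
E - q(R) = 16/20457 - 1*5/4 = 16/20457 - 5/4 = -102221/81828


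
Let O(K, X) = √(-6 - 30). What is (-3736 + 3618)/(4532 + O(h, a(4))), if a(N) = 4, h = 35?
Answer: -133694/5134765 + 177*I/5134765 ≈ -0.026037 + 3.4471e-5*I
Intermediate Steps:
O(K, X) = 6*I (O(K, X) = √(-36) = 6*I)
(-3736 + 3618)/(4532 + O(h, a(4))) = (-3736 + 3618)/(4532 + 6*I) = -59*(4532 - 6*I)/10269530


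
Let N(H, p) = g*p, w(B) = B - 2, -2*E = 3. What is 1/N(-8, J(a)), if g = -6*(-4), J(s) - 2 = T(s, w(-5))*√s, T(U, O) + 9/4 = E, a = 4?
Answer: -1/132 ≈ -0.0075758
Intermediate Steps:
E = -3/2 (E = -½*3 = -3/2 ≈ -1.5000)
w(B) = -2 + B
T(U, O) = -15/4 (T(U, O) = -9/4 - 3/2 = -15/4)
J(s) = 2 - 15*√s/4
g = 24
N(H, p) = 24*p
1/N(-8, J(a)) = 1/(24*(2 - 15*√4/4)) = 1/(24*(2 - 15/4*2)) = 1/(24*(2 - 15/2)) = 1/(24*(-11/2)) = 1/(-132) = -1/132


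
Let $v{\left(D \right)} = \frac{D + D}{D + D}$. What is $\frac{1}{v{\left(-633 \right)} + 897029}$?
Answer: $\frac{1}{897030} \approx 1.1148 \cdot 10^{-6}$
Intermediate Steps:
$v{\left(D \right)} = 1$ ($v{\left(D \right)} = \frac{2 D}{2 D} = 2 D \frac{1}{2 D} = 1$)
$\frac{1}{v{\left(-633 \right)} + 897029} = \frac{1}{1 + 897029} = \frac{1}{897030}$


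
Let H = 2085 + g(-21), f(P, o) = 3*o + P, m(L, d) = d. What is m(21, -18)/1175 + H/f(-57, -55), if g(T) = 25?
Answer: -1241623/130425 ≈ -9.5198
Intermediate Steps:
f(P, o) = P + 3*o
H = 2110 (H = 2085 + 25 = 2110)
m(21, -18)/1175 + H/f(-57, -55) = -18/1175 + 2110/(-57 + 3*(-55)) = -18*1/1175 + 2110/(-57 - 165) = -18/1175 + 2110/(-222) = -18/1175 + 2110*(-1/222) = -18/1175 - 1055/111 = -1241623/130425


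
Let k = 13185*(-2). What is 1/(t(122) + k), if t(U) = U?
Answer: -1/26248 ≈ -3.8098e-5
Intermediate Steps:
k = -26370
1/(t(122) + k) = 1/(122 - 26370) = 1/(-26248) = -1/26248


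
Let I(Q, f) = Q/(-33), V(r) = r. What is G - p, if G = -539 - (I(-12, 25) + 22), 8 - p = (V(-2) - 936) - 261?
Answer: -19452/11 ≈ -1768.4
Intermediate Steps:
I(Q, f) = -Q/33 (I(Q, f) = Q*(-1/33) = -Q/33)
p = 1207 (p = 8 - ((-2 - 936) - 261) = 8 - (-938 - 261) = 8 - 1*(-1199) = 8 + 1199 = 1207)
G = -6175/11 (G = -539 - (-1/33*(-12) + 22) = -539 - (4/11 + 22) = -539 - 1*246/11 = -539 - 246/11 = -6175/11 ≈ -561.36)
G - p = -6175/11 - 1*1207 = -6175/11 - 1207 = -19452/11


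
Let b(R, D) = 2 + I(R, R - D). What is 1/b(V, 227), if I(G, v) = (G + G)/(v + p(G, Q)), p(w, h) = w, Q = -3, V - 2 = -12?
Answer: 247/514 ≈ 0.48054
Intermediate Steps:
V = -10 (V = 2 - 12 = -10)
I(G, v) = 2*G/(G + v) (I(G, v) = (G + G)/(v + G) = (2*G)/(G + v) = 2*G/(G + v))
b(R, D) = 2 + 2*R/(-D + 2*R) (b(R, D) = 2 + 2*R/(R + (R - D)) = 2 + 2*R/(-D + 2*R))
1/b(V, 227) = 1/(2*(227 - 3*(-10))/(227 - 2*(-10))) = 1/(2*(227 + 30)/(227 + 20)) = 1/(2*257/247) = 1/(2*(1/247)*257) = 1/(514/247) = 247/514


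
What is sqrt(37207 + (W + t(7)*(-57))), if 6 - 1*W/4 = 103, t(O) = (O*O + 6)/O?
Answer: sqrt(1782186)/7 ≈ 190.71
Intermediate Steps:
t(O) = (6 + O**2)/O (t(O) = (O**2 + 6)/O = (6 + O**2)/O)
W = -388 (W = 24 - 4*103 = 24 - 412 = -388)
sqrt(37207 + (W + t(7)*(-57))) = sqrt(37207 + (-388 + (7 + 6/7)*(-57))) = sqrt(37207 + (-388 + (55/7)*(-57))) = sqrt(37207 + (-388 - 3135/7)) = sqrt(37207 - 5851/7) = sqrt(254598/7) = sqrt(1782186)/7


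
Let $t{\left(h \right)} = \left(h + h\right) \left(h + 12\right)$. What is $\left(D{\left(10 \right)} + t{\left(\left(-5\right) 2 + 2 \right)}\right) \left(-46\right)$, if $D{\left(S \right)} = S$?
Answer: $2484$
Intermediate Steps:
$t{\left(h \right)} = 2 h \left(12 + h\right)$
$\left(D{\left(10 \right)} + t{\left(\left(-5\right) 2 + 2 \right)}\right) \left(-46\right) = \left(10 + 2 \left(\left(-5\right) 2 + 2\right) \left(12 + \left(\left(-5\right) 2 + 2\right)\right)\right) \left(-46\right) = \left(10 + 2 \left(-10 + 2\right) \left(12 + \left(-10 + 2\right)\right)\right) \left(-46\right) = \left(10 + 2 \left(-8\right) \left(12 - 8\right)\right) \left(-46\right) = \left(10 + 2 \left(-8\right) 4\right) \left(-46\right) = \left(10 - 64\right) \left(-46\right) = \left(-54\right) \left(-46\right) = 2484$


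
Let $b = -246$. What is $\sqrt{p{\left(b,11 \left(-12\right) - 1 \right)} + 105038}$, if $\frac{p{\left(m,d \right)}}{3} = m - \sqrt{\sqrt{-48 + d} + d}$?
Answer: $\sqrt{104300 - 3 \sqrt{-133 + i \sqrt{181}}} \approx 322.95 - 0.054 i$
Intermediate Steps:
$p{\left(m,d \right)} = - 3 \sqrt{d + \sqrt{-48 + d}} + 3 m$ ($p{\left(m,d \right)} = 3 \left(m - \sqrt{\sqrt{-48 + d} + d}\right) = 3 \left(m - \sqrt{d + \sqrt{-48 + d}}\right) = - 3 \sqrt{d + \sqrt{-48 + d}} + 3 m$)
$\sqrt{p{\left(b,11 \left(-12\right) - 1 \right)} + 105038} = \sqrt{\left(- 3 \sqrt{\left(11 \left(-12\right) - 1\right) + \sqrt{-48 + \left(11 \left(-12\right) - 1\right)}} + 3 \left(-246\right)\right) + 105038} = \sqrt{\left(- 3 \sqrt{\left(-132 - 1\right) + \sqrt{-48 - 133}} - 738\right) + 105038} = \sqrt{\left(- 3 \sqrt{-133 + \sqrt{-48 - 133}} - 738\right) + 105038} = \sqrt{\left(- 3 \sqrt{-133 + \sqrt{-181}} - 738\right) + 105038} = \sqrt{\left(- 3 \sqrt{-133 + i \sqrt{181}} - 738\right) + 105038} = \sqrt{\left(-738 - 3 \sqrt{-133 + i \sqrt{181}}\right) + 105038} = \sqrt{104300 - 3 \sqrt{-133 + i \sqrt{181}}}$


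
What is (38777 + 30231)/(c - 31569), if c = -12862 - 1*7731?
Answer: -34504/26081 ≈ -1.3230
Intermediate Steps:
c = -20593 (c = -12862 - 7731 = -20593)
(38777 + 30231)/(c - 31569) = (38777 + 30231)/(-20593 - 31569) = 69008/(-52162) = 69008*(-1/52162) = -34504/26081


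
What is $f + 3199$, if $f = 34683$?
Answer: $37882$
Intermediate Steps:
$f + 3199 = 34683 + 3199 = 37882$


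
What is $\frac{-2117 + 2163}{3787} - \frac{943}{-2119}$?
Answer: $\frac{3668615}{8024653} \approx 0.45717$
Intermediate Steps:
$\frac{-2117 + 2163}{3787} - \frac{943}{-2119} = 46 \cdot \frac{1}{3787} - - \frac{943}{2119} = \frac{46}{3787} + \frac{943}{2119} = \frac{3668615}{8024653}$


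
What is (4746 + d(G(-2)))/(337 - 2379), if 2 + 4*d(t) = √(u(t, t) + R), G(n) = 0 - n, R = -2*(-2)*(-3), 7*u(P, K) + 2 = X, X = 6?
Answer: -9491/4084 - I*√35/14294 ≈ -2.3239 - 0.00041389*I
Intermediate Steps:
u(P, K) = 4/7 (u(P, K) = -2/7 + (⅐)*6 = -2/7 + 6/7 = 4/7)
R = -12 (R = 4*(-3) = -12)
G(n) = -n
d(t) = -½ + I*√35/7 (d(t) = -½ + √(4/7 - 12)/4 = -½ + √(-80/7)/4 = -½ + (4*I*√35/7)/4 = -½ + I*√35/7)
(4746 + d(G(-2)))/(337 - 2379) = (4746 + (-½ + I*√35/7))/(337 - 2379) = (9491/2 + I*√35/7)/(-2042) = (9491/2 + I*√35/7)*(-1/2042) = -9491/4084 - I*√35/14294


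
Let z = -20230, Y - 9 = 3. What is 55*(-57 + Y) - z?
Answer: 17755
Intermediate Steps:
Y = 12 (Y = 9 + 3 = 12)
55*(-57 + Y) - z = 55*(-57 + 12) - 1*(-20230) = 55*(-45) + 20230 = -2475 + 20230 = 17755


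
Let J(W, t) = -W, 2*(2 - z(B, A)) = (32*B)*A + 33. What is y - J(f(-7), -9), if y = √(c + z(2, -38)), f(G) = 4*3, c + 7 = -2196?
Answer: 12 + I*√4006/2 ≈ 12.0 + 31.646*I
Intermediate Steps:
z(B, A) = -29/2 - 16*A*B (z(B, A) = 2 - ((32*B)*A + 33)/2 = 2 - (32*A*B + 33)/2 = 2 - (33 + 32*A*B)/2 = 2 + (-33/2 - 16*A*B) = -29/2 - 16*A*B)
c = -2203 (c = -7 - 2196 = -2203)
f(G) = 12
y = I*√4006/2 (y = √(-2203 + (-29/2 - 16*(-38)*2)) = √(-2203 + (-29/2 + 1216)) = √(-2203 + 2403/2) = √(-2003/2) = I*√4006/2 ≈ 31.646*I)
y - J(f(-7), -9) = I*√4006/2 - (-1)*12 = I*√4006/2 - 1*(-12) = I*√4006/2 + 12 = 12 + I*√4006/2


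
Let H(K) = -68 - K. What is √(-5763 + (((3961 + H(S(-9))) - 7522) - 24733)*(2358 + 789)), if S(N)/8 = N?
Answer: I*√89034393 ≈ 9435.8*I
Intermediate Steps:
S(N) = 8*N
√(-5763 + (((3961 + H(S(-9))) - 7522) - 24733)*(2358 + 789)) = √(-5763 + (((3961 + (-68 - 8*(-9))) - 7522) - 24733)*(2358 + 789)) = √(-5763 + (((3961 + (-68 - 1*(-72))) - 7522) - 24733)*3147) = √(-5763 + (((3961 + (-68 + 72)) - 7522) - 24733)*3147) = √(-5763 + (((3961 + 4) - 7522) - 24733)*3147) = √(-5763 + ((3965 - 7522) - 24733)*3147) = √(-5763 + (-3557 - 24733)*3147) = √(-5763 - 28290*3147) = √(-5763 - 89028630) = √(-89034393) = I*√89034393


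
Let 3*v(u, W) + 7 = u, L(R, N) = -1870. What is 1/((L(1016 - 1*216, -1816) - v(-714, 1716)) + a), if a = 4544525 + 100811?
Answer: 3/13931119 ≈ 2.1535e-7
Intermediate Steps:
v(u, W) = -7/3 + u/3
a = 4645336
1/((L(1016 - 1*216, -1816) - v(-714, 1716)) + a) = 1/((-1870 - (-7/3 + (⅓)*(-714))) + 4645336) = 1/((-1870 - (-7/3 - 238)) + 4645336) = 1/((-1870 - 1*(-721/3)) + 4645336) = 1/((-1870 + 721/3) + 4645336) = 1/(-4889/3 + 4645336) = 1/(13931119/3) = 3/13931119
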